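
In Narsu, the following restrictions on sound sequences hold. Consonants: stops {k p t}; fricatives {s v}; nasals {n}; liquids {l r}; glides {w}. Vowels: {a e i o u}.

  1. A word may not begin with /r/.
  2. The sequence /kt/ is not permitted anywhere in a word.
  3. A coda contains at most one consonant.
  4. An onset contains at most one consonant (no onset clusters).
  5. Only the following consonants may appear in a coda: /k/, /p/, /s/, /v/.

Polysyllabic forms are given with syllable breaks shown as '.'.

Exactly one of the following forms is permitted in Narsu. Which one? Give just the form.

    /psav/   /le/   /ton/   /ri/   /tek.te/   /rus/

/le/

/psav/ — violates constraint 4: syllable 1 onset /ps/ has 2 consonants (> 1) → not permitted
/le/ — σ1 onset /l/, coda /∅/ ok → permitted
/ton/ — violates constraint 5: syllable 1 coda contains /n/, which is not a licensed coda consonant → not permitted
/ri/ — violates constraint 1: word begins with /r/ → not permitted
/tek.te/ — violates constraint 2: contains banned sequence /kt/ → not permitted
/rus/ — violates constraint 1: word begins with /r/ → not permitted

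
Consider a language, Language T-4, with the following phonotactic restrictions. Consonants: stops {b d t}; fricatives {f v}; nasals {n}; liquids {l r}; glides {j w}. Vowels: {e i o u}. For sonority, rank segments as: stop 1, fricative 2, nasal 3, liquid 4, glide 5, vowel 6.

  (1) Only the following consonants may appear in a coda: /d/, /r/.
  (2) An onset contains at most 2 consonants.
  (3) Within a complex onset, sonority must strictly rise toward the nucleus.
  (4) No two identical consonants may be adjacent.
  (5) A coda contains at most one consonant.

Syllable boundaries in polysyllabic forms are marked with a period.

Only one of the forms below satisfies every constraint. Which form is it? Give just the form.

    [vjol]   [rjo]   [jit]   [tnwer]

[rjo]

[vjol] — violates constraint 1: syllable 1 coda contains /l/, which is not a licensed coda consonant → illicit
[rjo] — σ1 onset /rj/ (4→5 rises), coda /∅/ ok → licit
[jit] — violates constraint 1: syllable 1 coda contains /t/, which is not a licensed coda consonant → illicit
[tnwer] — violates constraint 2: syllable 1 onset /tnw/ has 3 consonants (> 2) → illicit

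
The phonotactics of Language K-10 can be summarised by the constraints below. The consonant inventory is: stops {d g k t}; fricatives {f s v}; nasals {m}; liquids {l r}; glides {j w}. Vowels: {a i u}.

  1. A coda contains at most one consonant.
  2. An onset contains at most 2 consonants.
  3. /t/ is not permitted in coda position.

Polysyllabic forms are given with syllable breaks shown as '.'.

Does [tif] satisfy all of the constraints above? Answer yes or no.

yes

[tif] — σ1 onset /t/, coda /f/ ok → permitted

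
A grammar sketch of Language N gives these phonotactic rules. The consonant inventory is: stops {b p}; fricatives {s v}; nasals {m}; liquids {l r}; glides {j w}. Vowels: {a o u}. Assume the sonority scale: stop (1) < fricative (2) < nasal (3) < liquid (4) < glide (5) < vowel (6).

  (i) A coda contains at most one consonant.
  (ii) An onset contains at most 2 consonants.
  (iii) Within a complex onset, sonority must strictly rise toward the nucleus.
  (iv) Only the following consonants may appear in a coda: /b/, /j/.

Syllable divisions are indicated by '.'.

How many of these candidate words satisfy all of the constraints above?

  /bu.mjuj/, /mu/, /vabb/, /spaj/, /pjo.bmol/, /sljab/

2

/bu.mjuj/ — σ1 onset /b/, coda /∅/ ok; σ2 onset /mj/ (3→5 rises), coda /j/ ok → well-formed
/mu/ — σ1 onset /m/, coda /∅/ ok → well-formed
/vabb/ — violates constraint (i): syllable 1 coda /bb/ has 2 consonants (> 1) → ill-formed
/spaj/ — violates constraint (iii): syllable 1 onset /sp/: /s/ (fricative, 2) → /p/ (stop, 1) does not rise → ill-formed
/pjo.bmol/ — violates constraint (iv): syllable 2 coda contains /l/, which is not a licensed coda consonant → ill-formed
/sljab/ — violates constraint (ii): syllable 1 onset /slj/ has 3 consonants (> 2) → ill-formed
Well-formed: /bu.mjuj/, /mu/ → 2.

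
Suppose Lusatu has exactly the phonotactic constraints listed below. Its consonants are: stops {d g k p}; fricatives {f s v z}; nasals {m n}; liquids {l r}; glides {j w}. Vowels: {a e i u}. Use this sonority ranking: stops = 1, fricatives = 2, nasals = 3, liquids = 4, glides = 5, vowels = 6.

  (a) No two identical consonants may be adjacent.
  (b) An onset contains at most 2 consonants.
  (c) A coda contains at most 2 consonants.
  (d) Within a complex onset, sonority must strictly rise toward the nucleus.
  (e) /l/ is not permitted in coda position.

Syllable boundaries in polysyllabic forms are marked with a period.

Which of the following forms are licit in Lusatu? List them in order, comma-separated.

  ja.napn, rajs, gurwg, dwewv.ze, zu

ja.napn, rajs, dwewv.ze, zu

ja.napn — σ1 onset /j/, coda /∅/ ok; σ2 onset /n/, coda /pn/ (2C) ok → licit
rajs — σ1 onset /r/, coda /js/ (2C) ok → licit
gurwg — violates constraint (c): syllable 1 coda /rwg/ has 3 consonants (> 2) → illicit
dwewv.ze — σ1 onset /dw/ (1→5 rises), coda /wv/ (2C) ok; σ2 onset /z/, coda /∅/ ok → licit
zu — σ1 onset /z/, coda /∅/ ok → licit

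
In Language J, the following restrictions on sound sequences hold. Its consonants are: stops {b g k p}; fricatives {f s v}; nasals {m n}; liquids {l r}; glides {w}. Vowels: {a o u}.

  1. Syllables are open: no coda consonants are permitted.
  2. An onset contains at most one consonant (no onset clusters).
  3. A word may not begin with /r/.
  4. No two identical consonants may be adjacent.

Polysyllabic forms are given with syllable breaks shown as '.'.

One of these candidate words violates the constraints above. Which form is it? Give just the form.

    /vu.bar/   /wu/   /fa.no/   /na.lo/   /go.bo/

/vu.bar/ — violates constraint 1: syllable 2 coda /r/ has 1 consonant (> 0) → ill-formed
/wu/ — σ1 onset /w/, coda /∅/ ok → well-formed
/fa.no/ — σ1 onset /f/, coda /∅/ ok; σ2 onset /n/, coda /∅/ ok → well-formed
/na.lo/ — σ1 onset /n/, coda /∅/ ok; σ2 onset /l/, coda /∅/ ok → well-formed
/go.bo/ — σ1 onset /g/, coda /∅/ ok; σ2 onset /b/, coda /∅/ ok → well-formed

/vu.bar/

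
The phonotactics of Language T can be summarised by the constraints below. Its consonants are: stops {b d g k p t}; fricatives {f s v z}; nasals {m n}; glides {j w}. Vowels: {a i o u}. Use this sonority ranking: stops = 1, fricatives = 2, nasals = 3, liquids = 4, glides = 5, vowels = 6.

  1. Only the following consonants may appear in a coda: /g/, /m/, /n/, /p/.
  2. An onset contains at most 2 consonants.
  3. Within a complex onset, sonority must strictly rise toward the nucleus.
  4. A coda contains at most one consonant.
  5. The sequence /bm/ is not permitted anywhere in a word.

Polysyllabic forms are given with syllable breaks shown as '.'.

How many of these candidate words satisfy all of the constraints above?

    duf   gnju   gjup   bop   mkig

duf — violates constraint 1: syllable 1 coda contains /f/, which is not a licensed coda consonant → phonotactically illegal
gnju — violates constraint 2: syllable 1 onset /gnj/ has 3 consonants (> 2) → phonotactically illegal
gjup — σ1 onset /gj/ (1→5 rises), coda /p/ ok → phonotactically legal
bop — σ1 onset /b/, coda /p/ ok → phonotactically legal
mkig — violates constraint 3: syllable 1 onset /mk/: /m/ (nasal, 3) → /k/ (stop, 1) does not rise → phonotactically illegal
Phonotactically legal: gjup, bop → 2.

2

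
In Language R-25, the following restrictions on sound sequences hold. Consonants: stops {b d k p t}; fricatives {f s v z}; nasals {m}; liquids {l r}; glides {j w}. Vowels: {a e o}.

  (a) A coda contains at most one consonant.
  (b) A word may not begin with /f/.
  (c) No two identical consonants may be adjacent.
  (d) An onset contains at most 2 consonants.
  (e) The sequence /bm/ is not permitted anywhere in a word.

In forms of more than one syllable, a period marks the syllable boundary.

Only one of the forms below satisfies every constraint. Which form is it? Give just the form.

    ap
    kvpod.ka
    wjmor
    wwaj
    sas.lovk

ap — σ1 onset /∅/, coda /p/ ok → phonotactically legal
kvpod.ka — violates constraint (d): syllable 1 onset /kvp/ has 3 consonants (> 2) → phonotactically illegal
wjmor — violates constraint (d): syllable 1 onset /wjm/ has 3 consonants (> 2) → phonotactically illegal
wwaj — violates constraint (c): adjacent identical consonants /ww/ → phonotactically illegal
sas.lovk — violates constraint (a): syllable 2 coda /vk/ has 2 consonants (> 1) → phonotactically illegal

ap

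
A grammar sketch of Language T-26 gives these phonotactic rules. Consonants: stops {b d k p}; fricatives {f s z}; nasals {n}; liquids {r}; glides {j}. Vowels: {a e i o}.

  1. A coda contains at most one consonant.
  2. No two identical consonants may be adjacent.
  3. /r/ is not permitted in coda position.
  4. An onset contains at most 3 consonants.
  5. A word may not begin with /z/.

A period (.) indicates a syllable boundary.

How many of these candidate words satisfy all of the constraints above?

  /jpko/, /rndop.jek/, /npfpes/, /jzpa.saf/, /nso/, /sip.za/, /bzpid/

6

/jpko/ — σ1 onset /jpk/ (3C), coda /∅/ ok → licit
/rndop.jek/ — σ1 onset /rnd/ (3C), coda /p/ ok; σ2 onset /j/, coda /k/ ok → licit
/npfpes/ — violates constraint 4: syllable 1 onset /npfp/ has 4 consonants (> 3) → illicit
/jzpa.saf/ — σ1 onset /jzp/ (3C), coda /∅/ ok; σ2 onset /s/, coda /f/ ok → licit
/nso/ — σ1 onset /ns/ (2C), coda /∅/ ok → licit
/sip.za/ — σ1 onset /s/, coda /p/ ok; σ2 onset /z/, coda /∅/ ok → licit
/bzpid/ — σ1 onset /bzp/ (3C), coda /d/ ok → licit
Licit: /jpko/, /rndop.jek/, /jzpa.saf/, /nso/, /sip.za/, /bzpid/ → 6.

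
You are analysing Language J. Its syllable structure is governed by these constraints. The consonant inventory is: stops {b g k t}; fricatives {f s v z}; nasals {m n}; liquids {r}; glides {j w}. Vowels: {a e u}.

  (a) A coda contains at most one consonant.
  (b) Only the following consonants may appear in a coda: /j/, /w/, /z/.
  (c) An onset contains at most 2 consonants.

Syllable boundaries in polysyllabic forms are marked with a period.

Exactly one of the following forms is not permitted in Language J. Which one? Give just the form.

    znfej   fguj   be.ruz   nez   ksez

znfej

znfej — violates constraint (c): syllable 1 onset /znf/ has 3 consonants (> 2) → not permitted
fguj — σ1 onset /fg/ (2C), coda /j/ ok → permitted
be.ruz — σ1 onset /b/, coda /∅/ ok; σ2 onset /r/, coda /z/ ok → permitted
nez — σ1 onset /n/, coda /z/ ok → permitted
ksez — σ1 onset /ks/ (2C), coda /z/ ok → permitted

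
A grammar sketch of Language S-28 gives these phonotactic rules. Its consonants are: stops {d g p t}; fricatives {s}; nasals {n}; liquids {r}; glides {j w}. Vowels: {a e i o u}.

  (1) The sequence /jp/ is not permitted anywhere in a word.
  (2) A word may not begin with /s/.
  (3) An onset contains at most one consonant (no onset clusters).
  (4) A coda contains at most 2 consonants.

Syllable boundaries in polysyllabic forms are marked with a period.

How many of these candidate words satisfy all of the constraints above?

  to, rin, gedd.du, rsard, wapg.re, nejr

to — σ1 onset /t/, coda /∅/ ok → licit
rin — σ1 onset /r/, coda /n/ ok → licit
gedd.du — σ1 onset /g/, coda /dd/ (2C) ok; σ2 onset /d/, coda /∅/ ok → licit
rsard — violates constraint 3: syllable 1 onset /rs/ has 2 consonants (> 1) → illicit
wapg.re — σ1 onset /w/, coda /pg/ (2C) ok; σ2 onset /r/, coda /∅/ ok → licit
nejr — σ1 onset /n/, coda /jr/ (2C) ok → licit
Licit: to, rin, gedd.du, wapg.re, nejr → 5.

5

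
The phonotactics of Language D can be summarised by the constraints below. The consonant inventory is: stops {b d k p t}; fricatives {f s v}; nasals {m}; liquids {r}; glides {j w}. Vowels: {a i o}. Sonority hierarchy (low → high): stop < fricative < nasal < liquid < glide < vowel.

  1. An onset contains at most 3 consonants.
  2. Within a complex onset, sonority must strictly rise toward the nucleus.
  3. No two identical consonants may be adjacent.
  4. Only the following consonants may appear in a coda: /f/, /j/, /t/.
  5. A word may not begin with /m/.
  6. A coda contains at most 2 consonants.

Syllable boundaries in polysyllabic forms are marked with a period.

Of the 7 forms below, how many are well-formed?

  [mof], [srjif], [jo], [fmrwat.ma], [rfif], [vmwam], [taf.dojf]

[mof] — violates constraint 5: word begins with /m/ → ill-formed
[srjif] — σ1 onset /srj/ (2→4→5 rises), coda /f/ ok → well-formed
[jo] — σ1 onset /j/, coda /∅/ ok → well-formed
[fmrwat.ma] — violates constraint 1: syllable 1 onset /fmrw/ has 4 consonants (> 3) → ill-formed
[rfif] — violates constraint 2: syllable 1 onset /rf/: /r/ (liquid, 4) → /f/ (fricative, 2) does not rise → ill-formed
[vmwam] — violates constraint 4: syllable 1 coda contains /m/, which is not a licensed coda consonant → ill-formed
[taf.dojf] — σ1 onset /t/, coda /f/ ok; σ2 onset /d/, coda /jf/ (2C) ok → well-formed
Well-formed: [srjif], [jo], [taf.dojf] → 3.

3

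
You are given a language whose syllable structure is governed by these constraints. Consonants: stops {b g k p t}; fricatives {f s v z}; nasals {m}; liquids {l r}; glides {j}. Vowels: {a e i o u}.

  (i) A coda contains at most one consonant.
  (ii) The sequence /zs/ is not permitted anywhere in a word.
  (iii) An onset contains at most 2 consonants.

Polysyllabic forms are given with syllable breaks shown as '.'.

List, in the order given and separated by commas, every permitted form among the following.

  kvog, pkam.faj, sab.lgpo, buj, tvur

kvog — σ1 onset /kv/ (2C), coda /g/ ok → permitted
pkam.faj — σ1 onset /pk/ (2C), coda /m/ ok; σ2 onset /f/, coda /j/ ok → permitted
sab.lgpo — violates constraint (iii): syllable 2 onset /lgp/ has 3 consonants (> 2) → not permitted
buj — σ1 onset /b/, coda /j/ ok → permitted
tvur — σ1 onset /tv/ (2C), coda /r/ ok → permitted

kvog, pkam.faj, buj, tvur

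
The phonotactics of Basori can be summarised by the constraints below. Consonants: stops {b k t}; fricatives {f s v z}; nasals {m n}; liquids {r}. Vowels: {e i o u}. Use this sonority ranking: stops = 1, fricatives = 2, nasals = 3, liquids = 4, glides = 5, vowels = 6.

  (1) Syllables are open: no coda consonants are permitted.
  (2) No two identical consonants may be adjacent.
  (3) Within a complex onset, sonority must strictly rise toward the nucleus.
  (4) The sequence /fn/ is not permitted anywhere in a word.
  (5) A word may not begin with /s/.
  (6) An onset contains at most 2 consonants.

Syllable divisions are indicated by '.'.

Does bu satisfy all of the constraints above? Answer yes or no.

bu — σ1 onset /b/, coda /∅/ ok → phonotactically legal

yes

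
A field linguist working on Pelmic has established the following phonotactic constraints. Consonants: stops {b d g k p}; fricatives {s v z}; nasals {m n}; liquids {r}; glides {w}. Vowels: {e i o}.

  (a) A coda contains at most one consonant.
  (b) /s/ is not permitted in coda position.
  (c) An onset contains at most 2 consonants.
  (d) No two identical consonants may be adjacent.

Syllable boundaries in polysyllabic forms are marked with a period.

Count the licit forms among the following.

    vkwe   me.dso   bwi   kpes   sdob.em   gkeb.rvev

vkwe — violates constraint (c): syllable 1 onset /vkw/ has 3 consonants (> 2) → illicit
me.dso — σ1 onset /m/, coda /∅/ ok; σ2 onset /ds/ (2C), coda /∅/ ok → licit
bwi — σ1 onset /bw/ (2C), coda /∅/ ok → licit
kpes — violates constraint (b): syllable 1 coda contains /s/ → illicit
sdob.em — σ1 onset /sd/ (2C), coda /b/ ok; σ2 onset /∅/, coda /m/ ok → licit
gkeb.rvev — σ1 onset /gk/ (2C), coda /b/ ok; σ2 onset /rv/ (2C), coda /v/ ok → licit
Licit: me.dso, bwi, sdob.em, gkeb.rvev → 4.

4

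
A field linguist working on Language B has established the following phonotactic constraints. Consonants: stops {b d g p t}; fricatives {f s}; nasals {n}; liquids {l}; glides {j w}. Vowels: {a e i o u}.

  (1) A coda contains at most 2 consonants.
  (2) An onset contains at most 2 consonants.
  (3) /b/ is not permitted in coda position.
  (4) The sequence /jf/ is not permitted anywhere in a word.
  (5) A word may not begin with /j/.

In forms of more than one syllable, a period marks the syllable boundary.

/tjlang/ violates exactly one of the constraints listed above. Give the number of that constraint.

2

/tjlang/: syllable 1 onset /tjl/ has 3 consonants (> 2).
This is a violation of constraint 2: "An onset contains at most 2 consonants."
The remaining constraints (1, 3, 4, 5) are satisfied.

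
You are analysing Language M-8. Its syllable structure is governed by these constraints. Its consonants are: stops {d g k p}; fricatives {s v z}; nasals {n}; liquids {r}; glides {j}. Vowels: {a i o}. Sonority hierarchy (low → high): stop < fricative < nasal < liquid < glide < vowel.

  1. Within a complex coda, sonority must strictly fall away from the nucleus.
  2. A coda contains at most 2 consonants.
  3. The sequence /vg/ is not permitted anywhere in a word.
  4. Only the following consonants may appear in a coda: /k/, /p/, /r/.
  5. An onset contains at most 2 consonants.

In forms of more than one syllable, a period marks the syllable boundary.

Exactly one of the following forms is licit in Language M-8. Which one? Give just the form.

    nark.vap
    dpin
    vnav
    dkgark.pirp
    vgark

nark.vap

nark.vap — σ1 onset /n/, coda /rk/ (4→1 falls) ok; σ2 onset /v/, coda /p/ ok → licit
dpin — violates constraint 4: syllable 1 coda contains /n/, which is not a licensed coda consonant → illicit
vnav — violates constraint 4: syllable 1 coda contains /v/, which is not a licensed coda consonant → illicit
dkgark.pirp — violates constraint 5: syllable 1 onset /dkg/ has 3 consonants (> 2) → illicit
vgark — violates constraint 3: contains banned sequence /vg/ → illicit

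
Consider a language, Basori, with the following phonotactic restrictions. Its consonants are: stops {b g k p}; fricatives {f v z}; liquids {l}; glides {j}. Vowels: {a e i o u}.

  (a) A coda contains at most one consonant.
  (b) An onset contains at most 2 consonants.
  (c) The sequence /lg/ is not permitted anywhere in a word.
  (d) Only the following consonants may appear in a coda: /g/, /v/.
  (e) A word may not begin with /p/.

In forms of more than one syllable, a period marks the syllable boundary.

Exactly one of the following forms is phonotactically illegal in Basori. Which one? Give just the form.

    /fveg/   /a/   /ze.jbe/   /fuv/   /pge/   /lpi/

/pge/

/fveg/ — σ1 onset /fv/ (2C), coda /g/ ok → phonotactically legal
/a/ — σ1 onset /∅/, coda /∅/ ok → phonotactically legal
/ze.jbe/ — σ1 onset /z/, coda /∅/ ok; σ2 onset /jb/ (2C), coda /∅/ ok → phonotactically legal
/fuv/ — σ1 onset /f/, coda /v/ ok → phonotactically legal
/pge/ — violates constraint (e): word begins with /p/ → phonotactically illegal
/lpi/ — σ1 onset /lp/ (2C), coda /∅/ ok → phonotactically legal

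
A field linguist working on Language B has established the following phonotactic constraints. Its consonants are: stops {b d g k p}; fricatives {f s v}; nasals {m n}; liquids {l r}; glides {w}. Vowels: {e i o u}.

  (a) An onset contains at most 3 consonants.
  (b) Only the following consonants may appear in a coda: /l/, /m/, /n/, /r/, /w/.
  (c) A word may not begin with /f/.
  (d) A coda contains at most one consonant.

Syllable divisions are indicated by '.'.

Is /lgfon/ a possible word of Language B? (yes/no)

yes

/lgfon/ — σ1 onset /lgf/ (3C), coda /n/ ok → well-formed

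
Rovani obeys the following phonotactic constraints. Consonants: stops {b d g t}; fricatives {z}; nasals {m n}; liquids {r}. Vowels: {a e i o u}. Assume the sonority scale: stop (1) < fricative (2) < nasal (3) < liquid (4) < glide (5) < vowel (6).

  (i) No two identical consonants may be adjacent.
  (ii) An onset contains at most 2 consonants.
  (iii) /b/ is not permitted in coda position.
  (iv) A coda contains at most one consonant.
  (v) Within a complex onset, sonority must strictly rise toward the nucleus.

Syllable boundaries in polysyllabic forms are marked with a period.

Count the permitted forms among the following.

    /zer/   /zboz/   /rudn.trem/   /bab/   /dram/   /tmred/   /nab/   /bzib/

2

/zer/ — σ1 onset /z/, coda /r/ ok → permitted
/zboz/ — violates constraint (v): syllable 1 onset /zb/: /z/ (fricative, 2) → /b/ (stop, 1) does not rise → not permitted
/rudn.trem/ — violates constraint (iv): syllable 1 coda /dn/ has 2 consonants (> 1) → not permitted
/bab/ — violates constraint (iii): syllable 1 coda contains /b/ → not permitted
/dram/ — σ1 onset /dr/ (1→4 rises), coda /m/ ok → permitted
/tmred/ — violates constraint (ii): syllable 1 onset /tmr/ has 3 consonants (> 2) → not permitted
/nab/ — violates constraint (iii): syllable 1 coda contains /b/ → not permitted
/bzib/ — violates constraint (iii): syllable 1 coda contains /b/ → not permitted
Permitted: /zer/, /dram/ → 2.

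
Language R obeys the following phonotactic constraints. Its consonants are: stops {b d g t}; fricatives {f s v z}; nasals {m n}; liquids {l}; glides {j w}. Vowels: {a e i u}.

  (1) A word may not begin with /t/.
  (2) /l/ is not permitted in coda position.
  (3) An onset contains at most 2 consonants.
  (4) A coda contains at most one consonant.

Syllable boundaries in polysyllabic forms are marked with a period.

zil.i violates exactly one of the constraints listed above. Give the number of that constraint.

2

zil.i: syllable 1 coda contains /l/.
This is a violation of constraint 2: "/l/ is not permitted in coda position."
The remaining constraints (1, 3, 4) are satisfied.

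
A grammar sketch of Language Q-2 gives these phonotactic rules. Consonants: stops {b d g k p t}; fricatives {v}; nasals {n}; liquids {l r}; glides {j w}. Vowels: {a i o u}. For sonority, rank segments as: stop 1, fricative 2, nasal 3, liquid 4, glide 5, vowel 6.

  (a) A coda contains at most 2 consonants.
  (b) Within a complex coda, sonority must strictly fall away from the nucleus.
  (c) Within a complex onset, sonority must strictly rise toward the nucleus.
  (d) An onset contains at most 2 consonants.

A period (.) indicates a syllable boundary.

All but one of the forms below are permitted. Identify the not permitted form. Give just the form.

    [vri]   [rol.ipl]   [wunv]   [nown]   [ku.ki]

[rol.ipl]

[vri] — σ1 onset /vr/ (2→4 rises), coda /∅/ ok → permitted
[rol.ipl] — violates constraint (b): syllable 2 coda /pl/: /p/ (stop, 1) → /l/ (liquid, 4) does not fall → not permitted
[wunv] — σ1 onset /w/, coda /nv/ (3→2 falls) ok → permitted
[nown] — σ1 onset /n/, coda /wn/ (5→3 falls) ok → permitted
[ku.ki] — σ1 onset /k/, coda /∅/ ok; σ2 onset /k/, coda /∅/ ok → permitted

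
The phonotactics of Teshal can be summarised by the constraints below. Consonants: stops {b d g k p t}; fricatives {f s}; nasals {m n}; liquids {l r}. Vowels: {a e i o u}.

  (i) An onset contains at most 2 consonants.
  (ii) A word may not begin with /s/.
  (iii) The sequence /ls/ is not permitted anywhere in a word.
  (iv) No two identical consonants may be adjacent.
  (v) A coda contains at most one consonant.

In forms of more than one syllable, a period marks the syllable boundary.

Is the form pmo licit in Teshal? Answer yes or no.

yes

pmo — σ1 onset /pm/ (2C), coda /∅/ ok → licit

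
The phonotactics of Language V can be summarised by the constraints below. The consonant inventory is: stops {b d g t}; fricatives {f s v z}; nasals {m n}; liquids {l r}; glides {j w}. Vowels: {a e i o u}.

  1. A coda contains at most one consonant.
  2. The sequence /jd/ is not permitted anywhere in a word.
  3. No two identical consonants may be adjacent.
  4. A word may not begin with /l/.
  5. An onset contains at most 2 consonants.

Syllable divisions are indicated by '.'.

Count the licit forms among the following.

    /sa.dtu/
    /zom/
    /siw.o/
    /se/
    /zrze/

/sa.dtu/ — σ1 onset /s/, coda /∅/ ok; σ2 onset /dt/ (2C), coda /∅/ ok → licit
/zom/ — σ1 onset /z/, coda /m/ ok → licit
/siw.o/ — σ1 onset /s/, coda /w/ ok; σ2 onset /∅/, coda /∅/ ok → licit
/se/ — σ1 onset /s/, coda /∅/ ok → licit
/zrze/ — violates constraint 5: syllable 1 onset /zrz/ has 3 consonants (> 2) → illicit
Licit: /sa.dtu/, /zom/, /siw.o/, /se/ → 4.

4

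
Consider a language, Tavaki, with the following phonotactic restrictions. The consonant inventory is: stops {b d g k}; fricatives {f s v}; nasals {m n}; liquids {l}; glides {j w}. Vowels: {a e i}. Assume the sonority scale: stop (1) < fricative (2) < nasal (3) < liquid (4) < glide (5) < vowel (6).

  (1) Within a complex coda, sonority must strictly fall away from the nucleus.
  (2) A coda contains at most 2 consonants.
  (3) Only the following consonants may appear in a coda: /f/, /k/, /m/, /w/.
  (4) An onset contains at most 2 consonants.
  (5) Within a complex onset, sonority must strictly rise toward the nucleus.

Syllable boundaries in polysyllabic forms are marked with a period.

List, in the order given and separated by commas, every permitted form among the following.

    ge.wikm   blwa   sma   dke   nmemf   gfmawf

ge.wikm — violates constraint 1: syllable 2 coda /km/: /k/ (stop, 1) → /m/ (nasal, 3) does not fall → not permitted
blwa — violates constraint 4: syllable 1 onset /blw/ has 3 consonants (> 2) → not permitted
sma — σ1 onset /sm/ (2→3 rises), coda /∅/ ok → permitted
dke — violates constraint 5: syllable 1 onset /dk/: /d/ (stop, 1) → /k/ (stop, 1) does not rise → not permitted
nmemf — violates constraint 5: syllable 1 onset /nm/: /n/ (nasal, 3) → /m/ (nasal, 3) does not rise → not permitted
gfmawf — violates constraint 4: syllable 1 onset /gfm/ has 3 consonants (> 2) → not permitted

sma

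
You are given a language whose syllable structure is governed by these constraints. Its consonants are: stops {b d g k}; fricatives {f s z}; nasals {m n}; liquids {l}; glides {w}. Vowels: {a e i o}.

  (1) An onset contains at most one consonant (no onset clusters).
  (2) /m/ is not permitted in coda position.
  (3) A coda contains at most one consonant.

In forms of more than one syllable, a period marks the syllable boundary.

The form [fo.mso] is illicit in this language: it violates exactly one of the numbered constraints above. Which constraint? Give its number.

1

[fo.mso]: syllable 2 onset /ms/ has 2 consonants (> 1).
This is a violation of constraint 1: "An onset contains at most one consonant (no onset clusters)."
The remaining constraints (2, 3) are satisfied.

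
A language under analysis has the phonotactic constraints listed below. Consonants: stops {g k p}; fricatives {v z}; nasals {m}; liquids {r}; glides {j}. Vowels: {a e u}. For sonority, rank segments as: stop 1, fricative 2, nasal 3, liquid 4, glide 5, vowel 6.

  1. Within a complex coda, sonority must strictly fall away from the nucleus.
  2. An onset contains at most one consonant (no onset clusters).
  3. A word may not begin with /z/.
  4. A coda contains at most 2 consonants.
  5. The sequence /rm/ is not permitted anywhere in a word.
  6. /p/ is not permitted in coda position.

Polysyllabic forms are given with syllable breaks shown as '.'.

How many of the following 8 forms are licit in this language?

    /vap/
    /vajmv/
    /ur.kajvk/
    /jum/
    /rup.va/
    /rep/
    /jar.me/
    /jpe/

/vap/ — violates constraint 6: syllable 1 coda contains /p/ → illicit
/vajmv/ — violates constraint 4: syllable 1 coda /jmv/ has 3 consonants (> 2) → illicit
/ur.kajvk/ — violates constraint 4: syllable 2 coda /jvk/ has 3 consonants (> 2) → illicit
/jum/ — σ1 onset /j/, coda /m/ ok → licit
/rup.va/ — violates constraint 6: syllable 1 coda contains /p/ → illicit
/rep/ — violates constraint 6: syllable 1 coda contains /p/ → illicit
/jar.me/ — violates constraint 5: contains banned sequence /rm/ → illicit
/jpe/ — violates constraint 2: syllable 1 onset /jp/ has 2 consonants (> 1) → illicit
Licit: /jum/ → 1.

1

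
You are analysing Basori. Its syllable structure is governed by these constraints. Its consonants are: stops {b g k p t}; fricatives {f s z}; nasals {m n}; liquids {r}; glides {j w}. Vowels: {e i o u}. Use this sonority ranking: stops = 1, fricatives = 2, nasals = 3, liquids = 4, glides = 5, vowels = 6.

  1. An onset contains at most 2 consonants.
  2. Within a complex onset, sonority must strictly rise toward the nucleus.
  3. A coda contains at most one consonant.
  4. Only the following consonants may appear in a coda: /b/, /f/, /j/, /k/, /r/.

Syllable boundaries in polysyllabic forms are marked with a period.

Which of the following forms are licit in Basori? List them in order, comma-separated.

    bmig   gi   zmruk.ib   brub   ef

bmig — violates constraint 4: syllable 1 coda contains /g/, which is not a licensed coda consonant → illicit
gi — σ1 onset /g/, coda /∅/ ok → licit
zmruk.ib — violates constraint 1: syllable 1 onset /zmr/ has 3 consonants (> 2) → illicit
brub — σ1 onset /br/ (1→4 rises), coda /b/ ok → licit
ef — σ1 onset /∅/, coda /f/ ok → licit

gi, brub, ef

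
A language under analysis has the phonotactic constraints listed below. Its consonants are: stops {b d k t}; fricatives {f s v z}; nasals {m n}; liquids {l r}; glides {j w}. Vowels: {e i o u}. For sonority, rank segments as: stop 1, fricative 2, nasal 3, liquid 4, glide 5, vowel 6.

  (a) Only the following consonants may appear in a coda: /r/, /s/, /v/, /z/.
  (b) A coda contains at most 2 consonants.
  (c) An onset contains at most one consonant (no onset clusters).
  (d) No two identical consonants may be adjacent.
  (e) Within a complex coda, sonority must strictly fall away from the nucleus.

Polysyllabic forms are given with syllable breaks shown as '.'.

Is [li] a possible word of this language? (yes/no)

[li] — σ1 onset /l/, coda /∅/ ok → permitted

yes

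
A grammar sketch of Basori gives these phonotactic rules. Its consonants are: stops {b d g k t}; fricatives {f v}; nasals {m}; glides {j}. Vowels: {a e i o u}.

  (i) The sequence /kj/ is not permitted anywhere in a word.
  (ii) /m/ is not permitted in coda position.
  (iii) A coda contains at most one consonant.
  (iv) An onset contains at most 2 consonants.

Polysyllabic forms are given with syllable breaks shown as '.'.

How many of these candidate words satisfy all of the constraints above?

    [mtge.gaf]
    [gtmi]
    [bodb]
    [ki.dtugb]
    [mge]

[mtge.gaf] — violates constraint (iv): syllable 1 onset /mtg/ has 3 consonants (> 2) → phonotactically illegal
[gtmi] — violates constraint (iv): syllable 1 onset /gtm/ has 3 consonants (> 2) → phonotactically illegal
[bodb] — violates constraint (iii): syllable 1 coda /db/ has 2 consonants (> 1) → phonotactically illegal
[ki.dtugb] — violates constraint (iii): syllable 2 coda /gb/ has 2 consonants (> 1) → phonotactically illegal
[mge] — σ1 onset /mg/ (2C), coda /∅/ ok → phonotactically legal
Phonotactically legal: [mge] → 1.

1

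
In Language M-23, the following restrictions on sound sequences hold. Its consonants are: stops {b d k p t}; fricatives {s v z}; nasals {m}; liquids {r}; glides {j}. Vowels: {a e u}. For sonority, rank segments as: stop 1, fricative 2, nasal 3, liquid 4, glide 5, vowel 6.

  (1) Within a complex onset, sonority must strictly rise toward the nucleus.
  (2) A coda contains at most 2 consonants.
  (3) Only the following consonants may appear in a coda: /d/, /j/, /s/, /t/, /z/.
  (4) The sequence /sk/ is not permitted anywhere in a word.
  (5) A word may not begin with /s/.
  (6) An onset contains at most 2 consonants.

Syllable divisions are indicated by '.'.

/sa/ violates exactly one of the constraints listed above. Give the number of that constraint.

/sa/: word begins with /s/.
This is a violation of constraint 5: "A word may not begin with /s/."
The remaining constraints (1, 2, 3, 4, 6) are satisfied.

5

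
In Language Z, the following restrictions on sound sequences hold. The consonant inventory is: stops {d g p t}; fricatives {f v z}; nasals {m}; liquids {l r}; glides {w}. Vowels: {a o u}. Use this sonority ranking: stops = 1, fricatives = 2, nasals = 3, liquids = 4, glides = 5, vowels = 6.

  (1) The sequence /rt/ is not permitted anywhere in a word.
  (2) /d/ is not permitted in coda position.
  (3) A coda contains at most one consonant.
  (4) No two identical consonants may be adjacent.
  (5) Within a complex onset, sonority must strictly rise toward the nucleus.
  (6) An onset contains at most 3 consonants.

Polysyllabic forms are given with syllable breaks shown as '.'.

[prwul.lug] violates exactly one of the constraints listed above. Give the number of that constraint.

4

[prwul.lug]: adjacent identical consonants /ll/.
This is a violation of constraint 4: "No two identical consonants may be adjacent."
The remaining constraints (1, 2, 3, 5, 6) are satisfied.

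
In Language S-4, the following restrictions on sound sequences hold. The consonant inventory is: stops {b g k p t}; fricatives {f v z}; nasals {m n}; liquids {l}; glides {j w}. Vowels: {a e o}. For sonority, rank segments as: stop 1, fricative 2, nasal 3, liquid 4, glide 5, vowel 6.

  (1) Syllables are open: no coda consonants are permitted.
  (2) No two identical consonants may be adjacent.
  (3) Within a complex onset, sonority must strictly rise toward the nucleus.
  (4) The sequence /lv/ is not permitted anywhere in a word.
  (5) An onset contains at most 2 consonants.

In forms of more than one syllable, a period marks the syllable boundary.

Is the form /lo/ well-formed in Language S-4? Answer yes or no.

/lo/ — σ1 onset /l/, coda /∅/ ok → well-formed

yes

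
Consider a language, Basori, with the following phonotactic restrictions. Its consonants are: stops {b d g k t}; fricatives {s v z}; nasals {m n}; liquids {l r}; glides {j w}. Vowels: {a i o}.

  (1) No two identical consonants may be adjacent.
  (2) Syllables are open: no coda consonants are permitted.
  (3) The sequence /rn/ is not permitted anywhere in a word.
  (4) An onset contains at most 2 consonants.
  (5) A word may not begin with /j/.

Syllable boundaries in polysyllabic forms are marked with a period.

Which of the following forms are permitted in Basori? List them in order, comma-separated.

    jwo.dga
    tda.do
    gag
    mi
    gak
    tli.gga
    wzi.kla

tda.do, mi, wzi.kla

jwo.dga — violates constraint 5: word begins with /j/ → not permitted
tda.do — σ1 onset /td/ (2C), coda /∅/ ok; σ2 onset /d/, coda /∅/ ok → permitted
gag — violates constraint 2: syllable 1 coda /g/ has 1 consonant (> 0) → not permitted
mi — σ1 onset /m/, coda /∅/ ok → permitted
gak — violates constraint 2: syllable 1 coda /k/ has 1 consonant (> 0) → not permitted
tli.gga — violates constraint 1: adjacent identical consonants /gg/ → not permitted
wzi.kla — σ1 onset /wz/ (2C), coda /∅/ ok; σ2 onset /kl/ (2C), coda /∅/ ok → permitted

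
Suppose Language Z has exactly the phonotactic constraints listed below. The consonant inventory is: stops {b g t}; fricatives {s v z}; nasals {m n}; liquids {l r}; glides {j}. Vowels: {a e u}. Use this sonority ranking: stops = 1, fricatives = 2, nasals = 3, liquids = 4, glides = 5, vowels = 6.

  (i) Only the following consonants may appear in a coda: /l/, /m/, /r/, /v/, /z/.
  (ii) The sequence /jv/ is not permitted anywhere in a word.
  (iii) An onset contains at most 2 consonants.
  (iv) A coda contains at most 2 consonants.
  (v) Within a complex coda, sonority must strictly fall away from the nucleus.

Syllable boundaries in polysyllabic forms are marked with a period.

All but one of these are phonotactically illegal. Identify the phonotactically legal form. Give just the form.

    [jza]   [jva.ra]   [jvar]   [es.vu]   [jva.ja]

[jza]

[jza] — σ1 onset /jz/ (2C), coda /∅/ ok → phonotactically legal
[jva.ra] — violates constraint (ii): contains banned sequence /jv/ → phonotactically illegal
[jvar] — violates constraint (ii): contains banned sequence /jv/ → phonotactically illegal
[es.vu] — violates constraint (i): syllable 1 coda contains /s/, which is not a licensed coda consonant → phonotactically illegal
[jva.ja] — violates constraint (ii): contains banned sequence /jv/ → phonotactically illegal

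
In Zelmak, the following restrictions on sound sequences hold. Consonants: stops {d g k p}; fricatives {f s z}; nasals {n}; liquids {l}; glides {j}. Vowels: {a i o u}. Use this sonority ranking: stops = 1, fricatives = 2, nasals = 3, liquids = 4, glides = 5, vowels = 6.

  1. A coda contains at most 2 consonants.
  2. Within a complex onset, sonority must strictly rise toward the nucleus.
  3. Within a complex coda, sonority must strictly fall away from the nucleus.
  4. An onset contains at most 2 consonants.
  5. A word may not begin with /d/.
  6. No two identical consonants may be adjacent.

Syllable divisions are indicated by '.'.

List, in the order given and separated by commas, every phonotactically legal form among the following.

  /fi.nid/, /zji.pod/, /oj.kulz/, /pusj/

/fi.nid/, /zji.pod/, /oj.kulz/

/fi.nid/ — σ1 onset /f/, coda /∅/ ok; σ2 onset /n/, coda /d/ ok → phonotactically legal
/zji.pod/ — σ1 onset /zj/ (2→5 rises), coda /∅/ ok; σ2 onset /p/, coda /d/ ok → phonotactically legal
/oj.kulz/ — σ1 onset /∅/, coda /j/ ok; σ2 onset /k/, coda /lz/ (4→2 falls) ok → phonotactically legal
/pusj/ — violates constraint 3: syllable 1 coda /sj/: /s/ (fricative, 2) → /j/ (glide, 5) does not fall → phonotactically illegal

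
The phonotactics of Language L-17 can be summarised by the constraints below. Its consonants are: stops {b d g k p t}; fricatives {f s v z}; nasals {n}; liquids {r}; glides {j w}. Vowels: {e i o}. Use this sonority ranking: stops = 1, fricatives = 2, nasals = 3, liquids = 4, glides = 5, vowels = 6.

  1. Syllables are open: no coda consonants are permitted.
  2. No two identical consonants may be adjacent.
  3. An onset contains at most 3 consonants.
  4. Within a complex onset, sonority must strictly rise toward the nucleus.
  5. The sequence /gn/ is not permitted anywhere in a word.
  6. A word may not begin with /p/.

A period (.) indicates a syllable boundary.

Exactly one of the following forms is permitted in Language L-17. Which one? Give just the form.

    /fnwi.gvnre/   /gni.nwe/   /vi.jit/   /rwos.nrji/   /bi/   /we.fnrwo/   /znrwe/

/fnwi.gvnre/ — violates constraint 3: syllable 2 onset /gvnr/ has 4 consonants (> 3) → not permitted
/gni.nwe/ — violates constraint 5: contains banned sequence /gn/ → not permitted
/vi.jit/ — violates constraint 1: syllable 2 coda /t/ has 1 consonant (> 0) → not permitted
/rwos.nrji/ — violates constraint 1: syllable 1 coda /s/ has 1 consonant (> 0) → not permitted
/bi/ — σ1 onset /b/, coda /∅/ ok → permitted
/we.fnrwo/ — violates constraint 3: syllable 2 onset /fnrw/ has 4 consonants (> 3) → not permitted
/znrwe/ — violates constraint 3: syllable 1 onset /znrw/ has 4 consonants (> 3) → not permitted

/bi/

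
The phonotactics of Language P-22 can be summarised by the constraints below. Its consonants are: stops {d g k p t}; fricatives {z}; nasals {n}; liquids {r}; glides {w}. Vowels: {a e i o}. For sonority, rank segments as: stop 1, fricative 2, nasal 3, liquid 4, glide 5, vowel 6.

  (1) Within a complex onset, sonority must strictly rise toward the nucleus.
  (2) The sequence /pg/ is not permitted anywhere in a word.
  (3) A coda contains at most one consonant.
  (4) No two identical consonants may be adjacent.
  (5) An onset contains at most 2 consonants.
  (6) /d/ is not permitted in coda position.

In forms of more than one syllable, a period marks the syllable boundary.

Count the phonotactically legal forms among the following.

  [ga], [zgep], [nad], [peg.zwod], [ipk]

[ga] — σ1 onset /g/, coda /∅/ ok → phonotactically legal
[zgep] — violates constraint 1: syllable 1 onset /zg/: /z/ (fricative, 2) → /g/ (stop, 1) does not rise → phonotactically illegal
[nad] — violates constraint 6: syllable 1 coda contains /d/ → phonotactically illegal
[peg.zwod] — violates constraint 6: syllable 2 coda contains /d/ → phonotactically illegal
[ipk] — violates constraint 3: syllable 1 coda /pk/ has 2 consonants (> 1) → phonotactically illegal
Phonotactically legal: [ga] → 1.

1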